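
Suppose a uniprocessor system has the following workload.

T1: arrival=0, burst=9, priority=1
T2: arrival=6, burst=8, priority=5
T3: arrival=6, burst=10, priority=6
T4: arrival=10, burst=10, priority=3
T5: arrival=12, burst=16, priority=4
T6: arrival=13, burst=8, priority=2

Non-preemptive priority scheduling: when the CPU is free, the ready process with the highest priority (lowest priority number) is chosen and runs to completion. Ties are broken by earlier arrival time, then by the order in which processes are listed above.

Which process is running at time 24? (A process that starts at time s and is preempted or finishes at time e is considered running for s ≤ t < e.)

Timeline: | T1 0-9 | T2 9-17 | T6 17-25 | T4 25-35 | T5 35-51 | T3 51-61 |
Completion: T1=9  T2=17  T3=61  T4=35  T5=51  T6=25
Turnaround (C−A): T1=9  T2=11  T3=55  T4=25  T5=39  T6=12

T6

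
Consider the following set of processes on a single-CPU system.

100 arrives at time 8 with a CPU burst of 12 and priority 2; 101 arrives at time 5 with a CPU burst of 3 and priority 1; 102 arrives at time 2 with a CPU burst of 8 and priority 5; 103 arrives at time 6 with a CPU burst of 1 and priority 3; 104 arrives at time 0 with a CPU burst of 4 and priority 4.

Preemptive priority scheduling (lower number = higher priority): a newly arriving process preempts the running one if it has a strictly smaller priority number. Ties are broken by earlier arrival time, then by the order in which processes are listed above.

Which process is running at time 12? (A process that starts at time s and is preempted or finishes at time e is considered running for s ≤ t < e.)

Gantt: | 104 0-4 | 102 4-5 | 101 5-8 | 100 8-20 | 103 20-21 | 102 21-28 |
Completion: 100=20  101=8  102=28  103=21  104=4

100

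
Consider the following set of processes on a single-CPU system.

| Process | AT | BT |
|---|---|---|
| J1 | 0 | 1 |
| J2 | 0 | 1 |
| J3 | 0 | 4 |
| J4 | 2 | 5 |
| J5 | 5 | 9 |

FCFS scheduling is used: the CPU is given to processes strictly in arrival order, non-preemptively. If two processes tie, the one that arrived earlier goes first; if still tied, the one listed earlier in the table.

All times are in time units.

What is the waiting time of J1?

0

Gantt: | J1 0-1 | J2 1-2 | J3 2-6 | J4 6-11 | J5 11-20 |
Completion: J1=1  J2=2  J3=6  J4=11  J5=20
Turnaround (C−A): J1=1  J2=2  J3=6  J4=9  J5=15
Waiting(J1) = turnaround − burst = 1 − 1 = 0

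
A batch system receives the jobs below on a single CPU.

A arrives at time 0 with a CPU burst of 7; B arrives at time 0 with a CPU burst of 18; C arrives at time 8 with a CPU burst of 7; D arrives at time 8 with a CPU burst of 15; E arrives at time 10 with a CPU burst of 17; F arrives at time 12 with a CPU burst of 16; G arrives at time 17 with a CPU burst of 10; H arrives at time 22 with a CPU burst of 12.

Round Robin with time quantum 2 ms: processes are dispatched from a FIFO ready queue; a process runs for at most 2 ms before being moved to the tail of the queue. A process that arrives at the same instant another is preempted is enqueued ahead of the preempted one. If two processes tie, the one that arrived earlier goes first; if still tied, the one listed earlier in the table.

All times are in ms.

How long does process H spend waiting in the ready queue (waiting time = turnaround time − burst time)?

Gantt: | A 0-2 | B 2-4 | A 4-6 | B 6-8 | A 8-10 | C 10-12 | D 12-14 | B 14-16 | E 16-18 | A 18-19 | F 19-21 | C 21-23 | D 23-25 | B 25-27 | G 27-29 | E 29-31 | F 31-33 | H 33-35 | C 35-37 | D 37-39 | B 39-41 | G 41-43 | E 43-45 | F 45-47 | H 47-49 | C 49-50 | D 50-52 | B 52-54 | G 54-56 | E 56-58 | F 58-60 | H 60-62 | D 62-64 | B 64-66 | G 66-68 | E 68-70 | F 70-72 | H 72-74 | D 74-76 | B 76-78 | G 78-80 | E 80-82 | F 82-84 | H 84-86 | D 86-88 | B 88-90 | E 90-92 | F 92-94 | H 94-96 | D 96-97 | E 97-99 | F 99-101 | E 101-102 |
Completion: A=19  B=90  C=50  D=97  E=102  F=101  G=80  H=96
Turnaround (C−A): A=19  B=90  C=42  D=89  E=92  F=89  G=63  H=74
Waiting(H) = turnaround − burst = 74 − 12 = 62

62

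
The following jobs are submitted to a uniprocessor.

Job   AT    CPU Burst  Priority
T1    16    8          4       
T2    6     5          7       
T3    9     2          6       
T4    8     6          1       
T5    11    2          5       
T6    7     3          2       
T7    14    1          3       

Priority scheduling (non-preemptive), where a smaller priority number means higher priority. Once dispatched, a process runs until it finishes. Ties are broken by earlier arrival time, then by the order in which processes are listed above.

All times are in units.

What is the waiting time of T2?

Gantt: | idle 0-6 | T2 6-11 | T4 11-17 | T6 17-20 | T7 20-21 | T1 21-29 | T5 29-31 | T3 31-33 |
Completion: T1=29  T2=11  T3=33  T4=17  T5=31  T6=20  T7=21
Turnaround (C−A): T1=13  T2=5  T3=24  T4=9  T5=20  T6=13  T7=7
Waiting(T2) = turnaround − burst = 5 − 5 = 0

0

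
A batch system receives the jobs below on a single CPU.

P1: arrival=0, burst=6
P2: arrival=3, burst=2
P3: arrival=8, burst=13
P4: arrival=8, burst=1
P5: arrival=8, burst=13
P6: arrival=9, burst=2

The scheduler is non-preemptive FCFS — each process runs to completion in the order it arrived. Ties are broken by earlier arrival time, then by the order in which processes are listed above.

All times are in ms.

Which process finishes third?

Schedule: | P1 0-6 | P2 6-8 | P3 8-21 | P4 21-22 | P5 22-35 | P6 35-37 |
Completion: P1=6  P2=8  P3=21  P4=22  P5=35  P6=37
Finish order: P1 → P2 → P3 → P4 → P5 → P6

P3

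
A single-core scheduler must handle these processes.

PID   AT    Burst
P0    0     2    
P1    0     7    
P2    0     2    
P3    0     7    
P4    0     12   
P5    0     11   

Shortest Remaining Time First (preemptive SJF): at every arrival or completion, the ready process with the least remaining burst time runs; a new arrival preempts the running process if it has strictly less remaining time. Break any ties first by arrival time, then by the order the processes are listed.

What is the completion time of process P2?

Timeline: | P0 0-2 | P2 2-4 | P1 4-11 | P3 11-18 | P5 18-29 | P4 29-41 |
Completion: P0=2  P1=11  P2=4  P3=18  P4=41  P5=29
Turnaround (C−A): P0=2  P1=11  P2=4  P3=18  P4=41  P5=29

4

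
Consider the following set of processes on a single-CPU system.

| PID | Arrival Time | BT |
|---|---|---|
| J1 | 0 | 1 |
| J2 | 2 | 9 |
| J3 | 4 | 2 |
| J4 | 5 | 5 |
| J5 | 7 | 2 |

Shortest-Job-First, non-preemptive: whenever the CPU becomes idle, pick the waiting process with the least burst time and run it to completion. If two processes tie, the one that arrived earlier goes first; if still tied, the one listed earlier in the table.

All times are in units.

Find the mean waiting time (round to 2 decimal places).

4.60

Schedule: | J1 0-1 | idle 1-2 | J2 2-11 | J3 11-13 | J5 13-15 | J4 15-20 |
Completion: J1=1  J2=11  J3=13  J4=20  J5=15
Waiting times: J1=0, J2=0, J3=7, J4=10, J5=6
Average waiting = (0+0+7+10+6) / 5 = 23/5 = 4.60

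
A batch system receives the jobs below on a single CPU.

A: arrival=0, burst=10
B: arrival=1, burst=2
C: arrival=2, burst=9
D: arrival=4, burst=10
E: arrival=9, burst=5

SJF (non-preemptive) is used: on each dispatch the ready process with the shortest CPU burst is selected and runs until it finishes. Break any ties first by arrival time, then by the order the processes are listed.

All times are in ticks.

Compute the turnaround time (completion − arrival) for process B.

Timeline: | A 0-10 | B 10-12 | E 12-17 | C 17-26 | D 26-36 |
Completion: A=10  B=12  C=26  D=36  E=17
Turnaround(B) = completion − arrival = 12 − 1 = 11

11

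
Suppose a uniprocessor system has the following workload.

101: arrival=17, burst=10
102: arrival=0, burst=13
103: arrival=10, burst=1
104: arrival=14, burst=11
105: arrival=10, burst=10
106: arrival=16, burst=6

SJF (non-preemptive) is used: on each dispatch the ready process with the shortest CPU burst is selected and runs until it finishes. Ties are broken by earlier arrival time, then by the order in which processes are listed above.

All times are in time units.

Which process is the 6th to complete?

Schedule: | 102 0-13 | 103 13-14 | 105 14-24 | 106 24-30 | 101 30-40 | 104 40-51 |
Completion: 101=40  102=13  103=14  104=51  105=24  106=30
Turnaround (C−A): 101=23  102=13  103=4  104=37  105=14  106=14
Finish order: 102 → 103 → 105 → 106 → 101 → 104

104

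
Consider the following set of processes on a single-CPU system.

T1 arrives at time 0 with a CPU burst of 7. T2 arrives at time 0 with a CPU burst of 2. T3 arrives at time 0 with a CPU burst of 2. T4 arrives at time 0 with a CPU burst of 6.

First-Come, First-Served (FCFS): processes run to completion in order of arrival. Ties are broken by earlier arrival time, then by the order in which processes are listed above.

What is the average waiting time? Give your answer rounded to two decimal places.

6.75

Gantt: | T1 0-7 | T2 7-9 | T3 9-11 | T4 11-17 |
Completion: T1=7  T2=9  T3=11  T4=17
Turnaround (C−A): T1=7  T2=9  T3=11  T4=17
Waiting times: T1=0, T2=7, T3=9, T4=11
Average waiting = (0+7+9+11) / 4 = 27/4 = 6.75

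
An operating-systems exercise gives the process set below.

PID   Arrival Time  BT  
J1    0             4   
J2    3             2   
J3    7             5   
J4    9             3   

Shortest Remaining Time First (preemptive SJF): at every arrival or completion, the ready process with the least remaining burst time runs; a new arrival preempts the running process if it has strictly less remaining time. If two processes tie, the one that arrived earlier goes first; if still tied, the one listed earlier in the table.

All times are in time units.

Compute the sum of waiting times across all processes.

4

Timeline: | J1 0-4 | J2 4-6 | idle 6-7 | J3 7-12 | J4 12-15 |
Completion: J1=4  J2=6  J3=12  J4=15
Waiting = turnaround − burst: J1=0, J2=1, J3=0, J4=3
Total waiting = 0 + 1 + 0 + 3 = 4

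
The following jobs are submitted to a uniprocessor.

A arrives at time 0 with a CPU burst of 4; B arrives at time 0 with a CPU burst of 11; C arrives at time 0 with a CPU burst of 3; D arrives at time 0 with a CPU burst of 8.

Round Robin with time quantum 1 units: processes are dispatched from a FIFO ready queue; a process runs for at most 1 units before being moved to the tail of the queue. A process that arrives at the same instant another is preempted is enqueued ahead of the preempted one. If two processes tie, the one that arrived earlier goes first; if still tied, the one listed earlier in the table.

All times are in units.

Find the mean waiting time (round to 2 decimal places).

11.75

Schedule: | A 0-1 | B 1-2 | C 2-3 | D 3-4 | A 4-5 | B 5-6 | C 6-7 | D 7-8 | A 8-9 | B 9-10 | C 10-11 | D 11-12 | A 12-13 | B 13-14 | D 14-15 | B 15-16 | D 16-17 | B 17-18 | D 18-19 | B 19-20 | D 20-21 | B 21-22 | D 22-23 | B 23-26 |
Completion: A=13  B=26  C=11  D=23
Waiting times: A=9, B=15, C=8, D=15
Average waiting = (9+15+8+15) / 4 = 47/4 = 11.75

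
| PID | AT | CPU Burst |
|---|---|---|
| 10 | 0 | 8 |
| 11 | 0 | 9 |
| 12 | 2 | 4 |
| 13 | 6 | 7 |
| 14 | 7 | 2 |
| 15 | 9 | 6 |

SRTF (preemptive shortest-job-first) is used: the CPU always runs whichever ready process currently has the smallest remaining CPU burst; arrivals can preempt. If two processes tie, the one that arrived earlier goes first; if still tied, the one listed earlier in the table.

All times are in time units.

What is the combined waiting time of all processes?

52

Schedule: | 10 0-2 | 12 2-6 | 10 6-7 | 14 7-9 | 10 9-14 | 15 14-20 | 13 20-27 | 11 27-36 |
Completion: 10=14  11=36  12=6  13=27  14=9  15=20
Turnaround (C−A): 10=14  11=36  12=4  13=21  14=2  15=11
Waiting = turnaround − burst: 10=6, 11=27, 12=0, 13=14, 14=0, 15=5
Total waiting = 6 + 27 + 0 + 14 + 0 + 5 = 52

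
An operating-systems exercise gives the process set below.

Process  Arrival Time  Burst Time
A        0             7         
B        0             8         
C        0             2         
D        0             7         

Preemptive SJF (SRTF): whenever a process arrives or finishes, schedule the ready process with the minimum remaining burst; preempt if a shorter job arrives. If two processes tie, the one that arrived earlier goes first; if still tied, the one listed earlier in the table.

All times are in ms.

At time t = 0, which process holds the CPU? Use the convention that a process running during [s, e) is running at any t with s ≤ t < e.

Timeline: | C 0-2 | A 2-9 | D 9-16 | B 16-24 |
Completion: A=9  B=24  C=2  D=16
Turnaround (C−A): A=9  B=24  C=2  D=16

C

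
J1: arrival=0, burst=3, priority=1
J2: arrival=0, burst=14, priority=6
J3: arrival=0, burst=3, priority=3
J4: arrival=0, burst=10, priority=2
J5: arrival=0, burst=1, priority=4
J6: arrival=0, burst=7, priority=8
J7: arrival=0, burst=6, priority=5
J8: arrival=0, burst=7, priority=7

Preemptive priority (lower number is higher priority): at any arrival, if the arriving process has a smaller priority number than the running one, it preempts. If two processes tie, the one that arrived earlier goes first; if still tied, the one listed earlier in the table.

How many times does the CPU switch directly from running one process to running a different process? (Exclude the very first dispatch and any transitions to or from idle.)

Gantt: | J1 0-3 | J4 3-13 | J3 13-16 | J5 16-17 | J7 17-23 | J2 23-37 | J8 37-44 | J6 44-51 |
Completion: J1=3  J2=37  J3=16  J4=13  J5=17  J6=51  J7=23  J8=44
Turnaround (C−A): J1=3  J2=37  J3=16  J4=13  J5=17  J6=51  J7=23  J8=44

7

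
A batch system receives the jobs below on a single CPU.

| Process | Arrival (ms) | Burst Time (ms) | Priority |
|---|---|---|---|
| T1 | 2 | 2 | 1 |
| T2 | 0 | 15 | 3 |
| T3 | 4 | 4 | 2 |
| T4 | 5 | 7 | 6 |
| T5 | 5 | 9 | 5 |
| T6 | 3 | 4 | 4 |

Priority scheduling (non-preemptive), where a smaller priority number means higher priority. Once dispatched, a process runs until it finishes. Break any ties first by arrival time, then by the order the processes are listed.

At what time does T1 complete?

Schedule: | T2 0-15 | T1 15-17 | T3 17-21 | T6 21-25 | T5 25-34 | T4 34-41 |
Completion: T1=17  T2=15  T3=21  T4=41  T5=34  T6=25

17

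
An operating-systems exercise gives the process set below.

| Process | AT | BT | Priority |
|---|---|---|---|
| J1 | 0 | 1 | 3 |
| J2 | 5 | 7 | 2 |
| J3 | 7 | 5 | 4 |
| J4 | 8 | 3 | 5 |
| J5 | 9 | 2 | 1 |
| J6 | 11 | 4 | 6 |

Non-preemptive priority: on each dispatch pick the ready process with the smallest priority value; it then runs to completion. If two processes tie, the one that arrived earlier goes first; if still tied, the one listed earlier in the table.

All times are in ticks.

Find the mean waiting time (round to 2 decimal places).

Gantt: | J1 0-1 | idle 1-5 | J2 5-12 | J5 12-14 | J3 14-19 | J4 19-22 | J6 22-26 |
Completion: J1=1  J2=12  J3=19  J4=22  J5=14  J6=26
Turnaround (C−A): J1=1  J2=7  J3=12  J4=14  J5=5  J6=15
Waiting times: J1=0, J2=0, J3=7, J4=11, J5=3, J6=11
Average waiting = (0+0+7+11+3+11) / 6 = 32/6 = 5.33

5.33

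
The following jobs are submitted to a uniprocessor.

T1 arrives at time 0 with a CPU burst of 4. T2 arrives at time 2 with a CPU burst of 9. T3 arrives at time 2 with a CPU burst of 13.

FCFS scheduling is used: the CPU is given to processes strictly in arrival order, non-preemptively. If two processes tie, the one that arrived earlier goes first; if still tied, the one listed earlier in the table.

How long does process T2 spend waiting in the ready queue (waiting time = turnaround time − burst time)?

2

Timeline: | T1 0-4 | T2 4-13 | T3 13-26 |
Completion: T1=4  T2=13  T3=26
Waiting(T2) = turnaround − burst = 11 − 9 = 2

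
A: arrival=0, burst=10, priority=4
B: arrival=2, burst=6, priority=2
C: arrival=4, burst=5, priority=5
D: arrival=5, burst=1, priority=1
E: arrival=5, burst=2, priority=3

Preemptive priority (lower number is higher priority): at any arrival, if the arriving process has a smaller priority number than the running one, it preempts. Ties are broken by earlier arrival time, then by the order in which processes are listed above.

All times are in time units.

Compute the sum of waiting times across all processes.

29

Schedule: | A 0-2 | B 2-5 | D 5-6 | B 6-9 | E 9-11 | A 11-19 | C 19-24 |
Completion: A=19  B=9  C=24  D=6  E=11
Turnaround (C−A): A=19  B=7  C=20  D=1  E=6
Waiting = turnaround − burst: A=9, B=1, C=15, D=0, E=4
Total waiting = 9 + 1 + 15 + 0 + 4 = 29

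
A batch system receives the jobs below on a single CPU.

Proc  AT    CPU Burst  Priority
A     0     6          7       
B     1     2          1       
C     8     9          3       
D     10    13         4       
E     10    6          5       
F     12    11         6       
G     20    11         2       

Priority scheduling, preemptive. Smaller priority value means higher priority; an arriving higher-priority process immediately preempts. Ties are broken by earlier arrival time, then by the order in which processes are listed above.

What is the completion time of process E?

47

Schedule: | A 0-1 | B 1-3 | A 3-8 | C 8-17 | D 17-20 | G 20-31 | D 31-41 | E 41-47 | F 47-58 |
Completion: A=8  B=3  C=17  D=41  E=47  F=58  G=31
Turnaround (C−A): A=8  B=2  C=9  D=31  E=37  F=46  G=11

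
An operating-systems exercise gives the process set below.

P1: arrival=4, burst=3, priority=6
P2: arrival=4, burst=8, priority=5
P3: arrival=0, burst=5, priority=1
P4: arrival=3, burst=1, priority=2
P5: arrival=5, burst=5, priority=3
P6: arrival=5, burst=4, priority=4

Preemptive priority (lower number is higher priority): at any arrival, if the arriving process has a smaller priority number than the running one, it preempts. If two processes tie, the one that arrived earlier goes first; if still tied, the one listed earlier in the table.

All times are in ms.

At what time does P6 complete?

15

Gantt: | P3 0-5 | P4 5-6 | P5 6-11 | P6 11-15 | P2 15-23 | P1 23-26 |
Completion: P1=26  P2=23  P3=5  P4=6  P5=11  P6=15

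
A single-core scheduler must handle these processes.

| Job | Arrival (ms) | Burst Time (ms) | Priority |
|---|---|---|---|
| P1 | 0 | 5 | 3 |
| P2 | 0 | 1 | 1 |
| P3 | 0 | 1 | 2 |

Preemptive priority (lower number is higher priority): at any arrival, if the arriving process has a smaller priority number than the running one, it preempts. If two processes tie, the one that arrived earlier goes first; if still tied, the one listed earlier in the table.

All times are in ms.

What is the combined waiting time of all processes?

3

Timeline: | P2 0-1 | P3 1-2 | P1 2-7 |
Completion: P1=7  P2=1  P3=2
Turnaround (C−A): P1=7  P2=1  P3=2
Waiting = turnaround − burst: P1=2, P2=0, P3=1
Total waiting = 2 + 0 + 1 = 3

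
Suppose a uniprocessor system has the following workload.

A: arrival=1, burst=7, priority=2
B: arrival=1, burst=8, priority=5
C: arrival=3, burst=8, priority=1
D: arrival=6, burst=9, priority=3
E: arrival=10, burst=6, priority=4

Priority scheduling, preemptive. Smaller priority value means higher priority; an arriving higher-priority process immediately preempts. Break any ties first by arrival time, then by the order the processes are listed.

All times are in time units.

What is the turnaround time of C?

Gantt: | idle 0-1 | A 1-3 | C 3-11 | A 11-16 | D 16-25 | E 25-31 | B 31-39 |
Completion: A=16  B=39  C=11  D=25  E=31
Turnaround (C−A): A=15  B=38  C=8  D=19  E=21
Turnaround(C) = completion − arrival = 11 − 3 = 8

8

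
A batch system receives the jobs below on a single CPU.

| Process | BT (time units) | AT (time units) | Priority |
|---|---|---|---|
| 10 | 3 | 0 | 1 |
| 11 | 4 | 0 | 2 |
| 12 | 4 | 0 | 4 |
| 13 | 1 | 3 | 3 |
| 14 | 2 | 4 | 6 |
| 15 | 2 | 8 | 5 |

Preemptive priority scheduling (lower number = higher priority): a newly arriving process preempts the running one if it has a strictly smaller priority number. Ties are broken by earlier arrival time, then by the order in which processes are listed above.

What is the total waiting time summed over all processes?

29

Gantt: | 10 0-3 | 11 3-7 | 13 7-8 | 12 8-12 | 15 12-14 | 14 14-16 |
Completion: 10=3  11=7  12=12  13=8  14=16  15=14
Waiting = turnaround − burst: 10=0, 11=3, 12=8, 13=4, 14=10, 15=4
Total waiting = 0 + 3 + 8 + 4 + 10 + 4 = 29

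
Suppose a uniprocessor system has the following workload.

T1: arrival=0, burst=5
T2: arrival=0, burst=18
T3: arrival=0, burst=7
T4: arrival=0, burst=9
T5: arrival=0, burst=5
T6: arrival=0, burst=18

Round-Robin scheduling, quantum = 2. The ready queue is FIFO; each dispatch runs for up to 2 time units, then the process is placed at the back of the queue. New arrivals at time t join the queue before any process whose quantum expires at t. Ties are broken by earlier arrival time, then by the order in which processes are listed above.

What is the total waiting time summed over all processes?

198

Gantt: | T1 0-2 | T2 2-4 | T3 4-6 | T4 6-8 | T5 8-10 | T6 10-12 | T1 12-14 | T2 14-16 | T3 16-18 | T4 18-20 | T5 20-22 | T6 22-24 | T1 24-25 | T2 25-27 | T3 27-29 | T4 29-31 | T5 31-32 | T6 32-34 | T2 34-36 | T3 36-37 | T4 37-39 | T6 39-41 | T2 41-43 | T4 43-44 | T6 44-46 | T2 46-48 | T6 48-50 | T2 50-52 | T6 52-54 | T2 54-56 | T6 56-58 | T2 58-60 | T6 60-62 |
Completion: T1=25  T2=60  T3=37  T4=44  T5=32  T6=62
Waiting = turnaround − burst: T1=20, T2=42, T3=30, T4=35, T5=27, T6=44
Total waiting = 20 + 42 + 30 + 35 + 27 + 44 = 198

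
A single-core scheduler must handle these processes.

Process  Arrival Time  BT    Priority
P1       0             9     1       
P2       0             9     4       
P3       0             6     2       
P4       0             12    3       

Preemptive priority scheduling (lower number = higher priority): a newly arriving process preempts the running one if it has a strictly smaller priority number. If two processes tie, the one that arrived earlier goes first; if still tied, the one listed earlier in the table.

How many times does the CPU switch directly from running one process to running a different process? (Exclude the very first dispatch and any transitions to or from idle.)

Gantt: | P1 0-9 | P3 9-15 | P4 15-27 | P2 27-36 |
Completion: P1=9  P2=36  P3=15  P4=27
Turnaround (C−A): P1=9  P2=36  P3=15  P4=27

3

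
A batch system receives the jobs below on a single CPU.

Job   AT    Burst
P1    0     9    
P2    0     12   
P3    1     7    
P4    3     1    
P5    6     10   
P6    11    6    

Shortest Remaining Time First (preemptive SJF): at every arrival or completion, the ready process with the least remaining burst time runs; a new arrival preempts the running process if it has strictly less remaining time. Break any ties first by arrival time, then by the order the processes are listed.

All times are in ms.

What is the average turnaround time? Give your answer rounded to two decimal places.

Timeline: | P1 0-1 | P3 1-3 | P4 3-4 | P3 4-9 | P1 9-17 | P6 17-23 | P5 23-33 | P2 33-45 |
Completion: P1=17  P2=45  P3=9  P4=4  P5=33  P6=23
Turnaround (C−A): P1=17  P2=45  P3=8  P4=1  P5=27  P6=12
Turnaround times: P1=17, P2=45, P3=8, P4=1, P5=27, P6=12
Average turnaround = (17+45+8+1+27+12) / 6 = 110/6 = 18.33

18.33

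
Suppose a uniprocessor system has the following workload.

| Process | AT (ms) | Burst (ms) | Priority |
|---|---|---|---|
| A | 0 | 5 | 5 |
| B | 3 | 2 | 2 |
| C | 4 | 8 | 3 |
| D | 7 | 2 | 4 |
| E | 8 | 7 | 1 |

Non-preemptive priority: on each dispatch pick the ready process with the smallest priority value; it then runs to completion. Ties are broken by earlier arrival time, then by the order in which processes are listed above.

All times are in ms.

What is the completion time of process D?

24

Schedule: | A 0-5 | B 5-7 | C 7-15 | E 15-22 | D 22-24 |
Completion: A=5  B=7  C=15  D=24  E=22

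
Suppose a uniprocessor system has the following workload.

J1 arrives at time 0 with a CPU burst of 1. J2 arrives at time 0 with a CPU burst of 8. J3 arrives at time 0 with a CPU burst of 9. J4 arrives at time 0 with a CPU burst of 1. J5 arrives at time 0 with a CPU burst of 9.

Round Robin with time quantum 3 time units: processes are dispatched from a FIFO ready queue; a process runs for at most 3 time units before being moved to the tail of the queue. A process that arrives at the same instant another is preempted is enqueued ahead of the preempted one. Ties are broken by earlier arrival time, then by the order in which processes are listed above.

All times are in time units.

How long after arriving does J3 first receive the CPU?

Timeline: | J1 0-1 | J2 1-4 | J3 4-7 | J4 7-8 | J5 8-11 | J2 11-14 | J3 14-17 | J5 17-20 | J2 20-22 | J3 22-25 | J5 25-28 |
Completion: J1=1  J2=22  J3=25  J4=8  J5=28
Turnaround (C−A): J1=1  J2=22  J3=25  J4=8  J5=28
Response(J3) = first start − arrival = 4 − 0 = 4

4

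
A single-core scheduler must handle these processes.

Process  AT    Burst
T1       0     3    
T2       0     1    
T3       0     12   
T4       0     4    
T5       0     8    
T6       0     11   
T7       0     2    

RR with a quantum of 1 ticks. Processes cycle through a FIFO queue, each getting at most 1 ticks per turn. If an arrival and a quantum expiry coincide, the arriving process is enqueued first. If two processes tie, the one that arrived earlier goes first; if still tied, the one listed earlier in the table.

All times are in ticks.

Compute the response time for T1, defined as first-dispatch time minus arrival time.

Timeline: | T1 0-1 | T2 1-2 | T3 2-3 | T4 3-4 | T5 4-5 | T6 5-6 | T7 6-7 | T1 7-8 | T3 8-9 | T4 9-10 | T5 10-11 | T6 11-12 | T7 12-13 | T1 13-14 | T3 14-15 | T4 15-16 | T5 16-17 | T6 17-18 | T3 18-19 | T4 19-20 | T5 20-21 | T6 21-22 | T3 22-23 | T5 23-24 | T6 24-25 | T3 25-26 | T5 26-27 | T6 27-28 | T3 28-29 | T5 29-30 | T6 30-31 | T3 31-32 | T5 32-33 | T6 33-34 | T3 34-35 | T6 35-36 | T3 36-37 | T6 37-38 | T3 38-39 | T6 39-40 | T3 40-41 |
Completion: T1=14  T2=2  T3=41  T4=20  T5=33  T6=40  T7=13
Turnaround (C−A): T1=14  T2=2  T3=41  T4=20  T5=33  T6=40  T7=13
Response(T1) = first start − arrival = 0 − 0 = 0

0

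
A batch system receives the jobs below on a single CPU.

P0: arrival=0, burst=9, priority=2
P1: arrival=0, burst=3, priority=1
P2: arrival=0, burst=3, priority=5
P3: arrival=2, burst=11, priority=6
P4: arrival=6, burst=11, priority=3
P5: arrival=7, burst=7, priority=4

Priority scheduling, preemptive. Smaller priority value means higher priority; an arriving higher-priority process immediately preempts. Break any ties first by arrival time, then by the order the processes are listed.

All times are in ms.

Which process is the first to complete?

Gantt: | P1 0-3 | P0 3-12 | P4 12-23 | P5 23-30 | P2 30-33 | P3 33-44 |
Completion: P0=12  P1=3  P2=33  P3=44  P4=23  P5=30
Turnaround (C−A): P0=12  P1=3  P2=33  P3=42  P4=17  P5=23
Finish order: P1 → P0 → P4 → P5 → P2 → P3

P1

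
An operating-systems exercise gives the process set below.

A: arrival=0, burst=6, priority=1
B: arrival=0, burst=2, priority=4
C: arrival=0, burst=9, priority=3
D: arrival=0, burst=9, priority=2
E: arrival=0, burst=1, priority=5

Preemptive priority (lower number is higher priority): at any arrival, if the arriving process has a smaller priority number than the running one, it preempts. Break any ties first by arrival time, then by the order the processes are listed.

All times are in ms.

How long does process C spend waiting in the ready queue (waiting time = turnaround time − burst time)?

15

Timeline: | A 0-6 | D 6-15 | C 15-24 | B 24-26 | E 26-27 |
Completion: A=6  B=26  C=24  D=15  E=27
Turnaround (C−A): A=6  B=26  C=24  D=15  E=27
Waiting(C) = turnaround − burst = 24 − 9 = 15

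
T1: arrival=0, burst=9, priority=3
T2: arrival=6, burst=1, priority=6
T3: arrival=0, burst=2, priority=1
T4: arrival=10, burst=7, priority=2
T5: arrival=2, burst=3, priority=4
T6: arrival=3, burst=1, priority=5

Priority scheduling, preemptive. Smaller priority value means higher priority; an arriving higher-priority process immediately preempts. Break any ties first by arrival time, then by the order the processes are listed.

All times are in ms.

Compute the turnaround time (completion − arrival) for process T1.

18

Schedule: | T3 0-2 | T1 2-10 | T4 10-17 | T1 17-18 | T5 18-21 | T6 21-22 | T2 22-23 |
Completion: T1=18  T2=23  T3=2  T4=17  T5=21  T6=22
Turnaround(T1) = completion − arrival = 18 − 0 = 18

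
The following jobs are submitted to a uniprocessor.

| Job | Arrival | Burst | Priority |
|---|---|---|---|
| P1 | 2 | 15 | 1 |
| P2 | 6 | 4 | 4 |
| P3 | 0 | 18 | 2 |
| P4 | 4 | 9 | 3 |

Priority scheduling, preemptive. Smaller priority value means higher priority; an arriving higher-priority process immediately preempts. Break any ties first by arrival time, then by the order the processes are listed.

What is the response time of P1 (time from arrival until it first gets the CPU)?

0

Timeline: | P3 0-2 | P1 2-17 | P3 17-33 | P4 33-42 | P2 42-46 |
Completion: P1=17  P2=46  P3=33  P4=42
Turnaround (C−A): P1=15  P2=40  P3=33  P4=38
Response(P1) = first start − arrival = 2 − 2 = 0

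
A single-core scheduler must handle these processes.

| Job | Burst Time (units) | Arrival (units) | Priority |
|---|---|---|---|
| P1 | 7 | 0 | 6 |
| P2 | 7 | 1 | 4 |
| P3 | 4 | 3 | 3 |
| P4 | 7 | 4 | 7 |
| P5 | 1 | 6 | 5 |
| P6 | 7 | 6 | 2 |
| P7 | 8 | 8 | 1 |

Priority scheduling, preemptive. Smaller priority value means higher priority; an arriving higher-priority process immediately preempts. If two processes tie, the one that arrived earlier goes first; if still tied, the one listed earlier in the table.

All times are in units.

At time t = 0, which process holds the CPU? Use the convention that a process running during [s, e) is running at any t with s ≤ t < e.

P1

Timeline: | P1 0-1 | P2 1-3 | P3 3-6 | P6 6-8 | P7 8-16 | P6 16-21 | P3 21-22 | P2 22-27 | P5 27-28 | P1 28-34 | P4 34-41 |
Completion: P1=34  P2=27  P3=22  P4=41  P5=28  P6=21  P7=16
Turnaround (C−A): P1=34  P2=26  P3=19  P4=37  P5=22  P6=15  P7=8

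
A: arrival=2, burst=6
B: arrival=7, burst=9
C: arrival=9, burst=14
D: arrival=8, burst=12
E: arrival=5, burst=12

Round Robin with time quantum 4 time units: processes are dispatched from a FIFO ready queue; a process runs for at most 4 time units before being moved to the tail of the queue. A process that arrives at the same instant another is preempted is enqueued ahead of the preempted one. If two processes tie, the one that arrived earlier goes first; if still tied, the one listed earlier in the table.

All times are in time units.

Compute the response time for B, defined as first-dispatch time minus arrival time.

Gantt: | idle 0-2 | A 2-6 | E 6-10 | A 10-12 | B 12-16 | D 16-20 | C 20-24 | E 24-28 | B 28-32 | D 32-36 | C 36-40 | E 40-44 | B 44-45 | D 45-49 | C 49-55 |
Completion: A=12  B=45  C=55  D=49  E=44
Response(B) = first start − arrival = 12 − 7 = 5

5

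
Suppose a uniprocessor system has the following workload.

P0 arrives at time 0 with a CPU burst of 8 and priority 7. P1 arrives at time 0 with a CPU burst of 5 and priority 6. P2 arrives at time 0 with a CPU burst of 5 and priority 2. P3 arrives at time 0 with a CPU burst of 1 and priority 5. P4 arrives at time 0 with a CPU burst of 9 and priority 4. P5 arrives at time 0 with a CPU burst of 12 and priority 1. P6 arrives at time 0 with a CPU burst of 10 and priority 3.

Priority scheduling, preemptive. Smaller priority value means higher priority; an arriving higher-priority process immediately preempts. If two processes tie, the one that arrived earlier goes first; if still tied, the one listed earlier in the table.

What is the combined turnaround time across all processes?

Gantt: | P5 0-12 | P2 12-17 | P6 17-27 | P4 27-36 | P3 36-37 | P1 37-42 | P0 42-50 |
Completion: P0=50  P1=42  P2=17  P3=37  P4=36  P5=12  P6=27
Turnaround (C−A): P0=50  P1=42  P2=17  P3=37  P4=36  P5=12  P6=27
Turnaround = completion − arrival: P0=50, P1=42, P2=17, P3=37, P4=36, P5=12, P6=27
Total turnaround = 50 + 42 + 17 + 37 + 36 + 12 + 27 = 221

221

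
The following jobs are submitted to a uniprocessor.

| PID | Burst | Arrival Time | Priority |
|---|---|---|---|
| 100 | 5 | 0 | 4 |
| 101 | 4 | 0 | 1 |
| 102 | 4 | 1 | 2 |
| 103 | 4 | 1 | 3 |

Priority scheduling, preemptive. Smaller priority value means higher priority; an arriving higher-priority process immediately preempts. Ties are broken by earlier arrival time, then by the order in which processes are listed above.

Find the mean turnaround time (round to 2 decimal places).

9.75

Schedule: | 101 0-4 | 102 4-8 | 103 8-12 | 100 12-17 |
Completion: 100=17  101=4  102=8  103=12
Turnaround (C−A): 100=17  101=4  102=7  103=11
Turnaround times: 100=17, 101=4, 102=7, 103=11
Average turnaround = (17+4+7+11) / 4 = 39/4 = 9.75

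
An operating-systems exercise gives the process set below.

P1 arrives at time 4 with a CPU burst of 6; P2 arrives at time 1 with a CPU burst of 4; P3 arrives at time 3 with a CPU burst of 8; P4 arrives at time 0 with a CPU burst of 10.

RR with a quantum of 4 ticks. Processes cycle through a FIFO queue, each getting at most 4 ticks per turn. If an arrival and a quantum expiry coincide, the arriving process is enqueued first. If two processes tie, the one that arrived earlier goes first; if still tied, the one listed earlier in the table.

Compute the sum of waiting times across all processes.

50

Schedule: | P4 0-4 | P2 4-8 | P3 8-12 | P1 12-16 | P4 16-20 | P3 20-24 | P1 24-26 | P4 26-28 |
Completion: P1=26  P2=8  P3=24  P4=28
Waiting = turnaround − burst: P1=16, P2=3, P3=13, P4=18
Total waiting = 16 + 3 + 13 + 18 = 50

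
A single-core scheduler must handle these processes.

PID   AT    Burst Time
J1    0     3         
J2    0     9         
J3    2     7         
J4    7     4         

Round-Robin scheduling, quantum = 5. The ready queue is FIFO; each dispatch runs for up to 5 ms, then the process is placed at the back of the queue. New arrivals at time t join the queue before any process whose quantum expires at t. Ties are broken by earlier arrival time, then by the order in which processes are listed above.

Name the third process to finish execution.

Timeline: | J1 0-3 | J2 3-8 | J3 8-13 | J4 13-17 | J2 17-21 | J3 21-23 |
Completion: J1=3  J2=21  J3=23  J4=17
Turnaround (C−A): J1=3  J2=21  J3=21  J4=10
Finish order: J1 → J4 → J2 → J3

J2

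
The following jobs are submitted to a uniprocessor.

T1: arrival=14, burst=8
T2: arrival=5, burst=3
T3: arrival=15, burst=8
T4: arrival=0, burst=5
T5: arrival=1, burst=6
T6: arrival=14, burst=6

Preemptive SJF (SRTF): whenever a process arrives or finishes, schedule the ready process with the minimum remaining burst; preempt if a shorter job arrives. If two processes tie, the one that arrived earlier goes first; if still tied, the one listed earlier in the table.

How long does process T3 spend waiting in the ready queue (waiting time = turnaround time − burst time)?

13

Gantt: | T4 0-5 | T2 5-8 | T5 8-14 | T6 14-20 | T1 20-28 | T3 28-36 |
Completion: T1=28  T2=8  T3=36  T4=5  T5=14  T6=20
Waiting(T3) = turnaround − burst = 21 − 8 = 13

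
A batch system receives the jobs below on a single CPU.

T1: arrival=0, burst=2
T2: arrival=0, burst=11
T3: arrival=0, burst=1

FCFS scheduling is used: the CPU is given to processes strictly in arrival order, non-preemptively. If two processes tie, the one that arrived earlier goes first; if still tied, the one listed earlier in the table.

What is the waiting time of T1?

0

Timeline: | T1 0-2 | T2 2-13 | T3 13-14 |
Completion: T1=2  T2=13  T3=14
Waiting(T1) = turnaround − burst = 2 − 2 = 0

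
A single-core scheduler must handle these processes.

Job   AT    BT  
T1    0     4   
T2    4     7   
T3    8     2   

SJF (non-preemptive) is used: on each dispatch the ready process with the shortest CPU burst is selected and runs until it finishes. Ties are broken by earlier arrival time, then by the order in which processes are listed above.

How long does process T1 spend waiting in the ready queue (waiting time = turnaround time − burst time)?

Gantt: | T1 0-4 | T2 4-11 | T3 11-13 |
Completion: T1=4  T2=11  T3=13
Waiting(T1) = turnaround − burst = 4 − 4 = 0

0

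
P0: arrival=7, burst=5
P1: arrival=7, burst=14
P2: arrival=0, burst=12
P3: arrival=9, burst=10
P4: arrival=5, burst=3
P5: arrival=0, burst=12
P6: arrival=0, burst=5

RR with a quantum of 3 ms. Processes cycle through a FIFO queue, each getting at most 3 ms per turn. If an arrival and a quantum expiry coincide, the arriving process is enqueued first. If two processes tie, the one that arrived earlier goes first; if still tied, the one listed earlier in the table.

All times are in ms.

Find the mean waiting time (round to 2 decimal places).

Timeline: | P2 0-3 | P5 3-6 | P6 6-9 | P2 9-12 | P4 12-15 | P5 15-18 | P0 18-21 | P1 21-24 | P3 24-27 | P6 27-29 | P2 29-32 | P5 32-35 | P0 35-37 | P1 37-40 | P3 40-43 | P2 43-46 | P5 46-49 | P1 49-52 | P3 52-55 | P1 55-58 | P3 58-59 | P1 59-61 |
Completion: P0=37  P1=61  P2=46  P3=59  P4=15  P5=49  P6=29
Turnaround (C−A): P0=30  P1=54  P2=46  P3=50  P4=10  P5=49  P6=29
Waiting times: P0=25, P1=40, P2=34, P3=40, P4=7, P5=37, P6=24
Average waiting = (25+40+34+40+7+37+24) / 7 = 207/7 = 29.57

29.57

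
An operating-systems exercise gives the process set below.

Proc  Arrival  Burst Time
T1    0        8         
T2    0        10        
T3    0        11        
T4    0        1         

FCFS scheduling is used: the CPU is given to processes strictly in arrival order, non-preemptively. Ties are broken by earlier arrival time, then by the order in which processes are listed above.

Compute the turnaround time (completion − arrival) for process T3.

29

Schedule: | T1 0-8 | T2 8-18 | T3 18-29 | T4 29-30 |
Completion: T1=8  T2=18  T3=29  T4=30
Turnaround (C−A): T1=8  T2=18  T3=29  T4=30
Turnaround(T3) = completion − arrival = 29 − 0 = 29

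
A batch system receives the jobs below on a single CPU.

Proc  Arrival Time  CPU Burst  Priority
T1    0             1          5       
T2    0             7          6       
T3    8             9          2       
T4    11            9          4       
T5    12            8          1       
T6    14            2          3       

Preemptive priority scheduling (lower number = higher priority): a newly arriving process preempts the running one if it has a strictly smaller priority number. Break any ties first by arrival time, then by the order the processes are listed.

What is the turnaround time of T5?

8

Gantt: | T1 0-1 | T2 1-8 | T3 8-12 | T5 12-20 | T3 20-25 | T6 25-27 | T4 27-36 |
Completion: T1=1  T2=8  T3=25  T4=36  T5=20  T6=27
Turnaround (C−A): T1=1  T2=8  T3=17  T4=25  T5=8  T6=13
Turnaround(T5) = completion − arrival = 20 − 12 = 8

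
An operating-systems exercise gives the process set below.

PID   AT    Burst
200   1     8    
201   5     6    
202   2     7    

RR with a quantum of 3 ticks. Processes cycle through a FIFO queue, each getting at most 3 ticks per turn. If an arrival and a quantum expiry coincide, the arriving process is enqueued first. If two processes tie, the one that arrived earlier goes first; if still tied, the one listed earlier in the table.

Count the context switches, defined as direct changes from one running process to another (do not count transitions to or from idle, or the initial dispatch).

7

Schedule: | idle 0-1 | 200 1-4 | 202 4-7 | 200 7-10 | 201 10-13 | 202 13-16 | 200 16-18 | 201 18-21 | 202 21-22 |
Completion: 200=18  201=21  202=22
Turnaround (C−A): 200=17  201=16  202=20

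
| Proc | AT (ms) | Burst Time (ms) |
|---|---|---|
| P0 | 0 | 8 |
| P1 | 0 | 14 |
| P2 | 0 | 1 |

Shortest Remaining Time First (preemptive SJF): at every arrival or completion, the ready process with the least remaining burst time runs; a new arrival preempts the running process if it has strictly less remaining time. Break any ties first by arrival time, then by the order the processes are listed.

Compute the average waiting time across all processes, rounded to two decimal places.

3.33

Gantt: | P2 0-1 | P0 1-9 | P1 9-23 |
Completion: P0=9  P1=23  P2=1
Waiting times: P0=1, P1=9, P2=0
Average waiting = (1+9+0) / 3 = 10/3 = 3.33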